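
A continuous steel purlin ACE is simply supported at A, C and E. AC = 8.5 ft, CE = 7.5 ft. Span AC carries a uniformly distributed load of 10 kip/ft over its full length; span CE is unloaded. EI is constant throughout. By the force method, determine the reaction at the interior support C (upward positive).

R_C = 54.54 kip

Take M_C as the redundant. Released structure: two simple spans AC and CE with a hinge at C.
End slopes at the hinge C, treating each span as simply supported:
  span AC: UDL 10: wL³/(24EI) = 255.9/EI
  relative rotation θ_0 = (255.9 + 0)/EI = 255.9/EI
A unit hogging moment at C produces rotation L₁/(3EI) + L₂/(3EI) = 5.333/EI.
Slope continuity at C: θ_0 = M_C·5.333/EI, so M_C = 255.9/5.333 = 47.98 kip·ft (hogging).
Span AC, ΣM about A with M_C applied at C: R_C^{AC}·8.5 = 361.2 + 47.98, so R_C^{AC} = 48.14 kip and R_A = 85 − 48.14 = 36.86 kip.
Span CE, ΣM about E: R_C^{CE}·7.5 = 0 + 47.98, so R_C^{CE} = 6.397 kip and R_E = 0 − 6.397 = -6.397 kip.
R_C = 48.14 + 6.397 = 54.54 kip.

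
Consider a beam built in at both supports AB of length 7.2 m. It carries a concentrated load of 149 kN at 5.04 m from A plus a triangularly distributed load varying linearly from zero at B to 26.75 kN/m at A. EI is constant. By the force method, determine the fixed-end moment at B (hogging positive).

Take the two fixed-end moments M_A, M_B as redundants; the released structure is the simple span AB.
On the primary (simply-supported) span, the end slopes from the loading are:
  at A: point load 149 at a = 5.04: Pab(L + b)/(6LEI) = 351.4/EI
  at B: point load 149 at a = 5.04: Pab(L + a)/(6LEI) = 459.6/EI
  at A: triangular load, peak 26.75: w₀L³/(45EI) = 221.9/EI
  at B: triangular load, peak 26.75: 7w₀L³/(360EI) = 194.1/EI
  θ_A0 = 573.3/EI,  θ_B0 = 653.7/EI
Flexibility coefficients: a unit moment at one end gives L/(3EI) there and L/(6EI) at the far end, so f₁₁ = f₂₂ = 2.4/EI and f₁₂ = f₂₁ = 1.2/EI.
Compatibility — zero rotation at each built-in end:
  2.4 M_A + 1.2 M_B = 573.3
  1.2 M_A + 2.4 M_B = 653.7
Solving the pair gives M_A = 136.9 kN·m and M_B = 203.9 kN·m (hogging).

M_B = 203.9 kN·m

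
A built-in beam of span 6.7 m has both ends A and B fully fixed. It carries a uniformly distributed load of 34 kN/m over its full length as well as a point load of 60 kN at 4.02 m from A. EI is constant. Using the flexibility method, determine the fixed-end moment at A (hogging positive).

Release both end moments; the primary structure is a simply-supported span AB with redundants M_A and M_B.
End rotations of the released simple span under the applied load (×1/EI):
  at A: UDL 34: wL³/(24EI) = 426.1/EI
  at B: UDL 34: wL³/(24EI) = 426.1/EI
  at A: point load 60 at a = 4.02: Pab(L + b)/(6LEI) = 150.8/EI
  at B: point load 60 at a = 4.02: Pab(L + a)/(6LEI) = 172.4/EI
  θ_A0 = 576.9/EI,  θ_B0 = 598.5/EI
Flexibility coefficients: a unit moment at one end gives L/(3EI) there and L/(6EI) at the far end, so f₁₁ = f₂₂ = 2.233/EI and f₁₂ = f₂₁ = 1.117/EI.
Compatibility — zero rotation at each built-in end:
  2.233 M_A + 1.117 M_B = 576.9
  1.117 M_A + 2.233 M_B = 598.5
Solving the pair gives M_A = 165.8 kN·m and M_B = 185.1 kN·m (hogging).

M_A = 165.8 kN·m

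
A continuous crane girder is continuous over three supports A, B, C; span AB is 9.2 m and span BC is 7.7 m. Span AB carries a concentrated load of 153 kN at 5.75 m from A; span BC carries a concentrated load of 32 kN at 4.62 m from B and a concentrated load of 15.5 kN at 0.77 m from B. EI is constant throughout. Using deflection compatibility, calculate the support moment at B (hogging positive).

M_B = 169.4 kN·m

Release continuity at B by inserting a hinge; the redundant is the internal moment M_B. The primary structure is two simply-supported spans AB and BC.
End slopes at the hinge B, treating each span as simply supported:
  span AB: point load 153 at a = 5.75: Pab(L + a)/(6LEI) = 822/EI
  span BC: point load 32 at a = 4.62: Pab(L + b)/(6LEI) = 106.2/EI
  span BC: point load 15.5 at a = 0.77: Pab(L + b)/(6LEI) = 26.19/EI
  relative rotation θ_0 = (822 + 132.4)/EI = 954.5/EI
A unit hogging moment at B produces rotation L₁/(3EI) + L₂/(3EI) = 5.633/EI.
Slope continuity at B: θ_0 = M_B·5.633/EI, so M_B = 954.5/5.633 = 169.4 kN·m (hogging).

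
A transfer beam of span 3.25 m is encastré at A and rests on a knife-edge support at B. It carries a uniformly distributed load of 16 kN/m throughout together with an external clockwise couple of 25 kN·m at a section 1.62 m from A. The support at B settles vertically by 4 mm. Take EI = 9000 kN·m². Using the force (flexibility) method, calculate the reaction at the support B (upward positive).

R_B = 24.99 kN

Choose R_B as the redundant. The primary structure is the cantilever fixed at A.
Downward deflection at the released point B due to the loads:
  UDL 16: wL⁴/(8EI) = 223.1/EI
  clockwise couple 25 at a = 1.62: M₀a(2L − a)/(2EI) = 98.82/EI
  δ_0 = 322/EI
Tip deflection under a unit load at B: L³/(3EI) = 11.44/EI.
With EI = 9000 kN·m²: δ_0 = 0.035773 m and δ_{BB} = 0.001271 m/kN.
Compatibility — the beam at B must follow the support down by 0.004 m: δ_0 − R_B·δ_{BB} = 0.004, so R_B = (0.035773 − 0.004)/0.001271 = 24.99 kN.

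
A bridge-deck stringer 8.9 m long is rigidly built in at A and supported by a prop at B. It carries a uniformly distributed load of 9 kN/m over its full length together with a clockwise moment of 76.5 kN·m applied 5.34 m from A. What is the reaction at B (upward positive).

Remove the prop at B; the released (primary) structure is a cantilever built in at A.
Downward deflection at the released point B due to the loads:
  UDL 9: wL⁴/(8EI) = 7059/EI
  clockwise couple 76.5 at a = 5.34: M₀a(2L − a)/(2EI) = 2545/EI
  δ_0 = 9604/EI
Flexibility coefficient — unit upward force at B: δ_{BB} = L³/(3EI) = 235/EI.
The prop prevents deflection at B: R_B = δ_0/δ_{BB} = 9604/235 = 40.87 kN.

R_B = 40.87 kN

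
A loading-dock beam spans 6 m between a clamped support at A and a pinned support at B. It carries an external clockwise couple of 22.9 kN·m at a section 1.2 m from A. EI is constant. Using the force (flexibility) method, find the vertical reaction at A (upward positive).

R_A = -2.061 kN

Choose R_B as the redundant. The primary structure is the cantilever fixed at A.
Downward deflection at the released point B due to the loads:
  clockwise couple 22.9 at a = 1.2: M₀a(2L − a)/(2EI) = 148.4/EI
Flexibility coefficient — unit upward force at B: δ_{BB} = L³/(3EI) = 72/EI.
The prop prevents deflection at B: R_B = δ_0/δ_{BB} = 148.4/72 = 2.061 kN.
Vertical equilibrium: R_A = ΣP − R_B = 0 − 2.061 = -2.061 kN.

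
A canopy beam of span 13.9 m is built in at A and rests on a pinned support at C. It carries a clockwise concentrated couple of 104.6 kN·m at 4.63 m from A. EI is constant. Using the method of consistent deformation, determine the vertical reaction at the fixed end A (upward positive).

Release the roller at C. Primary structure: cantilever fixed at A.
Deflection at C on the released cantilever, summing each load's contribution:
  clockwise couple 104.6 at a = 4.63: M₀a(2L − a)/(2EI) = 5611/EI
Tip deflection under a unit load at C: L³/(3EI) = 895.2/EI.
Compatibility at C: δ_0 − R_C·δ_{CC} = 0, so R_C = 5611/895.2 = 6.267 kN.
Vertical equilibrium: R_A = ΣP − R_C = 0 − 6.267 = -6.267 kN.

R_A = -6.267 kN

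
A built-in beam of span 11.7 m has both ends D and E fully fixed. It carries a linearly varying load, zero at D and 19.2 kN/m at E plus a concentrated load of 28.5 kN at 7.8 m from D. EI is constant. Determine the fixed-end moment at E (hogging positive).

Release both end moments; the primary structure is a simply-supported span DE with redundants M_D and M_E.
On the primary (simply-supported) span, the end slopes from the loading are:
  at D: triangular load, peak 19.2: 7w₀L³/(360EI) = 597.9/EI
  at E: triangular load, peak 19.2: w₀L³/(45EI) = 683.4/EI
  at D: point load 28.5 at a = 7.8: Pab(L + b)/(6LEI) = 192.7/EI
  at E: point load 28.5 at a = 7.8: Pab(L + a)/(6LEI) = 240.8/EI
  θ_D0 = 790.6/EI,  θ_E0 = 924.2/EI
Flexibility coefficients: a unit moment at one end gives L/(3EI) there and L/(6EI) at the far end, so f₁₁ = f₂₂ = 3.9/EI and f₁₂ = f₂₁ = 1.95/EI.
Compatibility — zero rotation at each built-in end:
  3.9 M_D + 1.95 M_E = 790.6
  1.95 M_D + 3.9 M_E = 924.2
Solving the pair gives M_D = 112.3 kN·m and M_E = 180.8 kN·m (hogging).

M_E = 180.8 kN·m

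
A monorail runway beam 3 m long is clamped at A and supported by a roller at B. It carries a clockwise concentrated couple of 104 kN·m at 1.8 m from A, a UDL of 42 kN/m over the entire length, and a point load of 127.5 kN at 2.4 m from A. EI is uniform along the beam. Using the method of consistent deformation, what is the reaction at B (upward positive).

Choose R_B as the redundant. The primary structure is the cantilever fixed at A.
Deflection at B on the released cantilever, summing each load's contribution:
  clockwise couple 104 at a = 1.8: M₀a(2L − a)/(2EI) = 393.1/EI
  UDL 42: wL⁴/(8EI) = 425.2/EI
  point load 127.5 at a = 2.4: Pa²(3L − a)/(6EI) = 807.8/EI
  δ_0 = 1626/EI
Flexibility coefficient — unit upward force at B: δ_{BB} = L³/(3EI) = 9/EI.
The prop prevents deflection at B: R_B = δ_0/δ_{BB} = 1626/9 = 180.7 kN.

R_B = 180.7 kN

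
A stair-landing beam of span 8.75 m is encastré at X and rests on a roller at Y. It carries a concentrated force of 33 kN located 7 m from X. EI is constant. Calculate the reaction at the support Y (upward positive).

R_Y = 23.23 kN

Choose R_Y as the redundant. The primary structure is the cantilever fixed at X.
Primary-structure tip deflection at Y by superposition:
  point load 33 at a = 7: Pa²(3L − a)/(6EI) = 5188/EI
Tip deflection under a unit load at Y: L³/(3EI) = 223.3/EI.
Compatibility at Y: δ_0 − R_Y·δ_{YY} = 0, so R_Y = 5188/223.3 = 23.23 kN.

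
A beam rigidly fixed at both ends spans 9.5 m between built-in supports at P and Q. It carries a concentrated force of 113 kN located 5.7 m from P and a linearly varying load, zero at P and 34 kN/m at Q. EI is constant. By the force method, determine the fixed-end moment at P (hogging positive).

M_P = 205.3 kN·m

Take the two fixed-end moments M_P, M_Q as redundants; the released structure is the simple span PQ.
On the primary (simply-supported) span, the end slopes from the loading are:
  at P: point load 113 at a = 5.7: Pab(L + b)/(6LEI) = 571.1/EI
  at Q: point load 113 at a = 5.7: Pab(L + a)/(6LEI) = 652.7/EI
  at P: triangular load, peak 34: 7w₀L³/(360EI) = 566.8/EI
  at Q: triangular load, peak 34: w₀L³/(45EI) = 647.8/EI
  θ_P0 = 1138/EI,  θ_Q0 = 1300/EI
Flexibility coefficients: a unit moment at one end gives L/(3EI) there and L/(6EI) at the far end, so f₁₁ = f₂₂ = 3.167/EI and f₁₂ = f₂₁ = 1.583/EI.
Compatibility — zero rotation at each built-in end:
  3.167 M_P + 1.583 M_Q = 1138
  1.583 M_P + 3.167 M_Q = 1300
Solving the pair gives M_P = 205.3 kN·m and M_Q = 308 kN·m (hogging).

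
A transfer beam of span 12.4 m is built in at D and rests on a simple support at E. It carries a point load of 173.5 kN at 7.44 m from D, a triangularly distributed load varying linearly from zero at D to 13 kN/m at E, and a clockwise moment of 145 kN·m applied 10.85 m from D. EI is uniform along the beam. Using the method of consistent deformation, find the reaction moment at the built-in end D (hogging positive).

Remove the prop at E; the released (primary) structure is a cantilever built in at D.
Free-end deflection of the primary structure under the applied loading (downward +):
  point load 173.5 at a = 7.44: Pa²(3L − a)/(6EI) = 47635/EI
  triangular load, peak 13 at the free end: 11w₀L⁴/(120EI) = 28174/EI
  clockwise couple 145 at a = 10.85: M₀a(2L − a)/(2EI) = 10973/EI
  δ_0 = 86782/EI
Tip deflection under a unit load at E: L³/(3EI) = 635.5/EI.
Compatibility at E: δ_0 − R_E·δ_{EE} = 0, so R_E = 86782/635.5 = 136.5 kN.
Moment equilibrium about D: M_D = Σ(load moments about D) − R_E·L = 2102 − 136.5×12.4 = 408.9 kN·m.

M_D = 408.9 kN·m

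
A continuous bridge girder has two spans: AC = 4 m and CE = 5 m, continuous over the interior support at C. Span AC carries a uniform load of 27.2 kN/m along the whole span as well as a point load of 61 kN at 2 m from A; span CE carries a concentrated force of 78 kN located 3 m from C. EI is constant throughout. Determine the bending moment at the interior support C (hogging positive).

M_C = 80.91 kN·m

Take M_C as the redundant. Released structure: two simple spans AC and CE with a hinge at C.
Rotations at C on the released spans (each span's end-slope, ×1/EI):
  span AC: UDL 27.2: wL³/(24EI) = 72.53/EI
  span AC: point load 61 at a = 2: Pab(L + a)/(6LEI) = 61/EI
  span CE: point load 78 at a = 3: Pab(L + b)/(6LEI) = 109.2/EI
  relative rotation θ_0 = (133.5 + 109.2)/EI = 242.7/EI
A unit hogging moment at C produces rotation L₁/(3EI) + L₂/(3EI) = 3/EI.
Compatibility: M_C·(L₁+L₂)/(3EI) = θ_0, giving M_C = 80.91 kN·m (hogging).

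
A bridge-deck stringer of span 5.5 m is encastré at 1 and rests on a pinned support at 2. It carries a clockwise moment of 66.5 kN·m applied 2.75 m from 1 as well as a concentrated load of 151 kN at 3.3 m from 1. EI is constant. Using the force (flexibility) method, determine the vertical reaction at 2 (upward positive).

R_2 = 78.83 kN

Remove the prop at 2; the released (primary) structure is a cantilever built in at 1.
Free-end deflection of the primary structure under the applied loading (downward +):
  clockwise couple 66.5 at a = 2.75: M₀a(2L − a)/(2EI) = 754.4/EI
  point load 151 at a = 3.3: Pa²(3L − a)/(6EI) = 3618/EI
  δ_0 = 4372/EI
Flexibility coefficient — unit upward force at 2: δ_{22} = L³/(3EI) = 55.46/EI.
Compatibility at 2: δ_0 − R_2·δ_{22} = 0, so R_2 = 4372/55.46 = 78.83 kN.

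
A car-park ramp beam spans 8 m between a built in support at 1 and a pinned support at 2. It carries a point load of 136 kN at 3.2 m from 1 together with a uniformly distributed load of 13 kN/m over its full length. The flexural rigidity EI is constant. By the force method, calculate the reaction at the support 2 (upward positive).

R_2 = 67.29 kN

Remove the prop at 2; the released (primary) structure is a cantilever built in at 1.
Downward deflection at the released point 2 due to the loads:
  point load 136 at a = 3.2: Pa²(3L − a)/(6EI) = 4828/EI
  UDL 13: wL⁴/(8EI) = 6656/EI
  δ_0 = 11484/EI
Flexibility coefficient — unit upward force at 2: δ_{22} = L³/(3EI) = 170.7/EI.
Compatibility at 2: δ_0 − R_2·δ_{22} = 0, so R_2 = 11484/170.7 = 67.29 kN.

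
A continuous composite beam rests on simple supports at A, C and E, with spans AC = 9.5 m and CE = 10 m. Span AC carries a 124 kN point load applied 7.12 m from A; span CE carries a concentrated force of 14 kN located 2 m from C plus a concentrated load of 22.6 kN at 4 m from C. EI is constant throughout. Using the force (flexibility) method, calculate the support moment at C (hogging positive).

M_C = 126.8 kN·m

Insert a hinge at C; M_C is the redundant, and each span becomes simply supported.
Rotations at C on the released spans (each span's end-slope, ×1/EI):
  span AC: point load 124 at a = 7.12: Pab(L + a)/(6LEI) = 612.7/EI
  span CE: point load 14 at a = 2: Pab(L + b)/(6LEI) = 67.2/EI
  span CE: point load 22.6 at a = 4: Pab(L + b)/(6LEI) = 144.6/EI
  relative rotation θ_0 = (612.7 + 211.8)/EI = 824.5/EI
A unit hogging moment at C produces rotation L₁/(3EI) + L₂/(3EI) = 6.5/EI.
Compatibility: M_C·(L₁+L₂)/(3EI) = θ_0, giving M_C = 126.8 kN·m (hogging).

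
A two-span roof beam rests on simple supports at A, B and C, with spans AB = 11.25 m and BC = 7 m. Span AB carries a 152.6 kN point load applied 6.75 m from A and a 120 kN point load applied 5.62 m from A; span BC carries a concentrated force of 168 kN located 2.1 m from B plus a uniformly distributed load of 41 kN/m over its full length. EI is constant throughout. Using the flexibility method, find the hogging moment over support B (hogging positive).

Take M_B as the redundant. Released structure: two simple spans AB and BC with a hinge at B.
Rotations at B on the released spans (each span's end-slope, ×1/EI):
  span AB: point load 152.6 at a = 6.75: Pab(L + a)/(6LEI) = 1236/EI
  span AB: point load 120 at a = 5.62: Pab(L + a)/(6LEI) = 948.9/EI
  span BC: point load 168 at a = 2.1: Pab(L + b)/(6LEI) = 489.8/EI
  span BC: UDL 41: wL³/(24EI) = 586/EI
  relative rotation θ_0 = (2185 + 1076)/EI = 3261/EI
A unit hogging moment at B produces rotation L₁/(3EI) + L₂/(3EI) = 6.083/EI.
Compatibility: M_B·(L₁+L₂)/(3EI) = θ_0, giving M_B = 536 kN·m (hogging).

M_B = 536 kN·m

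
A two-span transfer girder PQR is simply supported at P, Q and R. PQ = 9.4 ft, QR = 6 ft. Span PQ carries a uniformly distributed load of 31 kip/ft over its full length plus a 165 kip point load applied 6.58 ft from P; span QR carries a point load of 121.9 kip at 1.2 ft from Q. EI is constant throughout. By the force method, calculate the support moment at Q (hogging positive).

M_Q = 419 kip·ft

Release continuity at Q by inserting a hinge; the redundant is the internal moment M_Q. The primary structure is two simply-supported spans PQ and QR.
Discontinuity in slope at Q on the released structure — sum the simple-span end rotations:
  span PQ: UDL 31: wL³/(24EI) = 1073/EI
  span PQ: point load 165 at a = 6.58: Pab(L + a)/(6LEI) = 867.5/EI
  span QR: point load 121.9 at a = 1.2: Pab(L + b)/(6LEI) = 210.6/EI
  relative rotation θ_0 = (1940 + 210.6)/EI = 2151/EI
A unit hogging moment at Q produces rotation L₁/(3EI) + L₂/(3EI) = 5.133/EI.
Slope continuity at Q: θ_0 = M_Q·5.133/EI, so M_Q = 2151/5.133 = 419 kip·ft (hogging).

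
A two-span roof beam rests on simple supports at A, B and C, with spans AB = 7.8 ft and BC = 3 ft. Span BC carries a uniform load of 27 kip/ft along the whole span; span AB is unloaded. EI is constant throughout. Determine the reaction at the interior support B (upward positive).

R_B = 44.39 kip

Take M_B as the redundant. Released structure: two simple spans AB and BC with a hinge at B.
Discontinuity in slope at B on the released structure — sum the simple-span end rotations:
  span BC: UDL 27: wL³/(24EI) = 30.38/EI
  relative rotation θ_0 = (0 + 30.38)/EI = 30.38/EI
A unit hogging moment at B produces rotation L₁/(3EI) + L₂/(3EI) = 3.6/EI.
Slope continuity at B: θ_0 = M_B·3.6/EI, so M_B = 30.38/3.6 = 8.438 kip·ft (hogging).
Span AB, ΣM about A with M_B applied at B: R_B^{AB}·7.8 = 0 + 8.438, so R_B^{AB} = 1.082 kip and R_A = 0 − 1.082 = -1.082 kip.
Span BC, ΣM about C: R_B^{BC}·3 = 121.5 + 8.438, so R_B^{BC} = 43.31 kip and R_C = 81 − 43.31 = 37.69 kip.
R_B = 1.082 + 43.31 = 44.39 kip.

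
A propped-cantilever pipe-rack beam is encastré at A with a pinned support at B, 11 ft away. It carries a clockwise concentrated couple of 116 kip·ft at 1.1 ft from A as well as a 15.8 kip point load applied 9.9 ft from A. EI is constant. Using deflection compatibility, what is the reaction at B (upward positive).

R_B = 16.44 kip

Remove the prop at B; the released (primary) structure is a cantilever built in at A.
Primary-structure tip deflection at B by superposition:
  clockwise couple 116 at a = 1.1: M₀a(2L − a)/(2EI) = 1333/EI
  point load 15.8 at a = 9.9: Pa²(3L − a)/(6EI) = 5962/EI
  δ_0 = 7295/EI
Tip deflection under a unit load at B: L³/(3EI) = 443.7/EI.
Compatibility at B: δ_0 − R_B·δ_{BB} = 0, so R_B = 7295/443.7 = 16.44 kip.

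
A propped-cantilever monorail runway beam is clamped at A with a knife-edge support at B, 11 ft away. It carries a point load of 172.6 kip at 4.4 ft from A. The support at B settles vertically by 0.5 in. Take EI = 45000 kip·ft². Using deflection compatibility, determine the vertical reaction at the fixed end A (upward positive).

R_A = 140.9 kip

Release the roller at B. Primary structure: cantilever fixed at A.
Primary-structure tip deflection at B by superposition:
  point load 172.6 at a = 4.4: Pa²(3L − a)/(6EI) = 15928/EI
Tip deflection under a unit load at B: L³/(3EI) = 443.7/EI.
With EI = 45000 kip·ft²: δ_0 = 0.35396 ft and δ_{BB} = 0.009859 ft/kip.
Compatibility — the beam at B must follow the support down by 0.04167 ft: δ_0 − R_B·δ_{BB} = 0.04167, so R_B = (0.35396 − 0.04167)/0.009859 = 31.67 kip.
Vertical equilibrium: R_A = ΣP − R_B = 172.6 − 31.67 = 140.9 kip.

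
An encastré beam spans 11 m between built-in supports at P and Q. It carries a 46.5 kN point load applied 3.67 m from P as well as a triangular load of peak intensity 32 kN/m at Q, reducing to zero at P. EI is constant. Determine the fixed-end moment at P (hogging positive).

Release both end moments; the primary structure is a simply-supported span PQ with redundants M_P and M_Q.
End rotations of the released simple span under the applied load (×1/EI):
  at P: point load 46.5 at a = 3.67: Pab(L + b)/(6LEI) = 347.4/EI
  at Q: point load 46.5 at a = 3.67: Pab(L + a)/(6LEI) = 278/EI
  at P: triangular load, peak 32: 7w₀L³/(360EI) = 828.2/EI
  at Q: triangular load, peak 32: w₀L³/(45EI) = 946.5/EI
  θ_P0 = 1176/EI,  θ_Q0 = 1225/EI
Flexibility coefficients: a unit moment at one end gives L/(3EI) there and L/(6EI) at the far end, so f₁₁ = f₂₂ = 3.667/EI and f₁₂ = f₂₁ = 1.833/EI.
Compatibility — zero rotation at each built-in end:
  3.667 M_P + 1.833 M_Q = 1176
  1.833 M_P + 3.667 M_Q = 1225
Solving the pair gives M_P = 204.8 kN·m and M_Q = 231.5 kN·m (hogging).

M_P = 204.8 kN·m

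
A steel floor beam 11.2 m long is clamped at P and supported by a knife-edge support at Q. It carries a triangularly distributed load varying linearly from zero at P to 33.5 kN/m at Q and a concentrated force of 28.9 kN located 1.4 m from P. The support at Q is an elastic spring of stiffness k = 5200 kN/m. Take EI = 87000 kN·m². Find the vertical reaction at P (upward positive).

Choose R_Q as the redundant. The primary structure is the cantilever fixed at P.
Free-end deflection of the primary structure under the applied loading (downward +):
  triangular load, peak 33.5 at the free end: 11w₀L⁴/(120EI) = 48320/EI
  point load 28.9 at a = 1.4: Pa²(3L − a)/(6EI) = 304/EI
  δ_0 = 48624/EI
Tip deflection under a unit load at Q: L³/(3EI) = 468.3/EI.
With EI = 87000 kN·m²: δ_0 = 0.5589 m and δ_{QQ} = 0.005383 m/kN.
Compatibility — the spring shortens by R_Q/k under the reaction it provides: δ_0 − R_Q·δ_{QQ} = R_Q/k. With 1/k = 0.000192 m/kN, R_Q = δ_0 / (δ_{QQ} + 1/k) = 0.5589 / (0.005383 + 0.000192) = 100.2 kN.
Vertical equilibrium: R_P = ΣP − R_Q = 216.5 − 100.2 = 116.3 kN.

R_P = 116.3 kN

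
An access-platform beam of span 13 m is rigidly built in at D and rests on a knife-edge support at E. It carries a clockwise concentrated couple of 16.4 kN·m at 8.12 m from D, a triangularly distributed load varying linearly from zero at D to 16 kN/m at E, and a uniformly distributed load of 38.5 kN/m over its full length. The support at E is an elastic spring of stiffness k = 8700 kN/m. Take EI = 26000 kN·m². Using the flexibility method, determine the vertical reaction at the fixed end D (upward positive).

R_D = 359 kN

Release the roller at E. Primary structure: cantilever fixed at D.
Deflection at E on the released cantilever, summing each load's contribution:
  clockwise couple 16.4 at a = 8.12: M₀a(2L − a)/(2EI) = 1191/EI
  triangular load, peak 16 at the free end: 11w₀L⁴/(120EI) = 41889/EI
  UDL 38.5: wL⁴/(8EI) = 137450/EI
  δ_0 = 180530/EI
Tip deflection under a unit load at E: L³/(3EI) = 732.3/EI.
With EI = 26000 kN·m²: δ_0 = 6.9435 m and δ_{EE} = 0.028167 m/kN.
Compatibility — the spring shortens by R_E/k under the reaction it provides: δ_0 − R_E·δ_{EE} = R_E/k. With 1/k = 0.000115 m/kN, R_E = δ_0 / (δ_{EE} + 1/k) = 6.9435 / (0.028167 + 0.000115) = 245.5 kN.
Vertical equilibrium: R_D = ΣP − R_E = 604.5 − 245.5 = 359 kN.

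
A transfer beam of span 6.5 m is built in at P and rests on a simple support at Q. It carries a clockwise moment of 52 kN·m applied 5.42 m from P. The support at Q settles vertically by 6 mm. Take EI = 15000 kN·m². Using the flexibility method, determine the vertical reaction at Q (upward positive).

Take the reaction at Q as the redundant and release it; the primary structure is a cantilever fixed at P.
Primary-structure tip deflection at Q by superposition:
  clockwise couple 52 at a = 5.42: M₀a(2L − a)/(2EI) = 1068/EI
Flexibility coefficient — unit upward force at Q: δ_{QQ} = L³/(3EI) = 91.54/EI.
With EI = 15000 kN·m²: δ_0 = 0.071212 m and δ_{QQ} = 0.006103 m/kN.
Compatibility — the beam at Q must follow the support down by 0.006 m: δ_0 − R_Q·δ_{QQ} = 0.006, so R_Q = (0.071212 − 0.006)/0.006103 = 10.69 kN.

R_Q = 10.69 kN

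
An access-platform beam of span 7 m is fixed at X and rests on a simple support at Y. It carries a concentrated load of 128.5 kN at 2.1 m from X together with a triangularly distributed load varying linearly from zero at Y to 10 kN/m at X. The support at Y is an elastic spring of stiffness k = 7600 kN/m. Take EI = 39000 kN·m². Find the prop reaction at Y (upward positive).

R_Y = 21.64 kN

Remove the prop at Y; the released (primary) structure is a cantilever built in at X.
Free-end deflection of the primary structure under the applied loading (downward +):
  point load 128.5 at a = 2.1: Pa²(3L − a)/(6EI) = 1785/EI
  triangular load, peak 10 at the fixed end: w₀L⁴/(30EI) = 800.3/EI
  δ_0 = 2585/EI
Tip deflection under a unit load at Y: L³/(3EI) = 114.3/EI.
With EI = 39000 kN·m²: δ_0 = 0.066292 m and δ_{YY} = 0.002932 m/kN.
Compatibility — the spring shortens by R_Y/k under the reaction it provides: δ_0 − R_Y·δ_{YY} = R_Y/k. With 1/k = 0.000132 m/kN, R_Y = δ_0 / (δ_{YY} + 1/k) = 0.066292 / (0.002932 + 0.000132) = 21.64 kN.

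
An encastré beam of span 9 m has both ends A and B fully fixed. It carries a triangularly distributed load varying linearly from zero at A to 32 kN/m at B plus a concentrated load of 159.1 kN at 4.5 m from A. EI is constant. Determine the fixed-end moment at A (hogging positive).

M_A = 265.4 kN·m

Take the two fixed-end moments M_A, M_B as redundants; the released structure is the simple span AB.
End rotations of the released simple span under the applied load (×1/EI):
  at A: triangular load, peak 32: 7w₀L³/(360EI) = 453.6/EI
  at B: triangular load, peak 32: w₀L³/(45EI) = 518.4/EI
  at A: point load 159.1 at a = 4.5: Pab(L + b)/(6LEI) = 805.4/EI
  at B: point load 159.1 at a = 4.5: Pab(L + a)/(6LEI) = 805.4/EI
  θ_A0 = 1259/EI,  θ_B0 = 1324/EI
Flexibility coefficients: a unit moment at one end gives L/(3EI) there and L/(6EI) at the far end, so f₁₁ = f₂₂ = 3/EI and f₁₂ = f₂₁ = 1.5/EI.
Compatibility — zero rotation at each built-in end:
  3 M_A + 1.5 M_B = 1259
  1.5 M_A + 3 M_B = 1324
Solving the pair gives M_A = 265.4 kN·m and M_B = 308.6 kN·m (hogging).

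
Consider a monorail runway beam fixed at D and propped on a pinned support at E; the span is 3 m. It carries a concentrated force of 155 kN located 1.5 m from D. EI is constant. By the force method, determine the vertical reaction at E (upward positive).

Take the reaction at E as the redundant and release it; the primary structure is a cantilever fixed at D.
Free-end deflection of the primary structure under the applied loading (downward +):
  point load 155 at a = 1.5: Pa²(3L − a)/(6EI) = 435.9/EI
Flexibility coefficient — unit upward force at E: δ_{EE} = L³/(3EI) = 9/EI.
The prop prevents deflection at E: R_E = δ_0/δ_{EE} = 435.9/9 = 48.44 kN.

R_E = 48.44 kN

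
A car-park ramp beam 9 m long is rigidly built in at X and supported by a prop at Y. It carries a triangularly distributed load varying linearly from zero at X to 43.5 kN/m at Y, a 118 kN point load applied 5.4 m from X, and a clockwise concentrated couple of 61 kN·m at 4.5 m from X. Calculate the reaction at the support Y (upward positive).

Release the roller at Y. Primary structure: cantilever fixed at X.
Deflection at Y on the released cantilever, summing each load's contribution:
  triangular load, peak 43.5 at the free end: 11w₀L⁴/(120EI) = 26162/EI
  point load 118 at a = 5.4: Pa²(3L − a)/(6EI) = 12387/EI
  clockwise couple 61 at a = 4.5: M₀a(2L − a)/(2EI) = 1853/EI
  δ_0 = 40402/EI
Tip deflection under a unit load at Y: L³/(3EI) = 243/EI.
Compatibility at Y: δ_0 − R_Y·δ_{YY} = 0, so R_Y = 40402/243 = 166.3 kN.

R_Y = 166.3 kN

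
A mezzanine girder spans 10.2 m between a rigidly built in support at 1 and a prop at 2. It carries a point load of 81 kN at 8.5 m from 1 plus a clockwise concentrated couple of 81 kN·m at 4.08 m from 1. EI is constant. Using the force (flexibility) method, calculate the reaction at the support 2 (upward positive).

R_2 = 68.56 kN

Take the reaction at 2 as the redundant and release it; the primary structure is a cantilever fixed at 1.
Primary-structure tip deflection at 2 by superposition:
  point load 81 at a = 8.5: Pa²(3L − a)/(6EI) = 21556/EI
  clockwise couple 81 at a = 4.08: M₀a(2L − a)/(2EI) = 2697/EI
  δ_0 = 24253/EI
Flexibility coefficient — unit upward force at 2: δ_{22} = L³/(3EI) = 353.7/EI.
The prop prevents deflection at 2: R_2 = δ_0/δ_{22} = 24253/353.7 = 68.56 kN.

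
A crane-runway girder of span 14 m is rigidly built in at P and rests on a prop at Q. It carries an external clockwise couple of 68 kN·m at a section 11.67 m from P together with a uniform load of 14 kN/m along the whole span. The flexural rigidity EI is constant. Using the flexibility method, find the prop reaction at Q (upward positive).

R_Q = 80.58 kN

Remove the prop at Q; the released (primary) structure is a cantilever built in at P.
Downward deflection at the released point Q due to the loads:
  clockwise couple 68 at a = 11.67: M₀a(2L − a)/(2EI) = 6479/EI
  UDL 14: wL⁴/(8EI) = 67228/EI
  δ_0 = 73707/EI
Flexibility coefficient — unit upward force at Q: δ_{QQ} = L³/(3EI) = 914.7/EI.
The prop prevents deflection at Q: R_Q = δ_0/δ_{QQ} = 73707/914.7 = 80.58 kN.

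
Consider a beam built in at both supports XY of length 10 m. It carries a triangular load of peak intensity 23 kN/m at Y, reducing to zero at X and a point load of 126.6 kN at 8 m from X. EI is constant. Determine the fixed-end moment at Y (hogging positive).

M_Y = 277 kN·m

Take the two fixed-end moments M_X, M_Y as redundants; the released structure is the simple span XY.
On the primary (simply-supported) span, the end slopes from the loading are:
  at X: triangular load, peak 23: 7w₀L³/(360EI) = 447.2/EI
  at Y: triangular load, peak 23: w₀L³/(45EI) = 511.1/EI
  at X: point load 126.6 at a = 8: Pab(L + b)/(6LEI) = 405.1/EI
  at Y: point load 126.6 at a = 8: Pab(L + a)/(6LEI) = 607.7/EI
  θ_X0 = 852.3/EI,  θ_Y0 = 1119/EI
Flexibility coefficients: a unit moment at one end gives L/(3EI) there and L/(6EI) at the far end, so f₁₁ = f₂₂ = 3.333/EI and f₁₂ = f₂₁ = 1.667/EI.
Compatibility — zero rotation at each built-in end:
  3.333 M_X + 1.667 M_Y = 852.3
  1.667 M_X + 3.333 M_Y = 1119
Solving the pair gives M_X = 117.2 kN·m and M_Y = 277 kN·m (hogging).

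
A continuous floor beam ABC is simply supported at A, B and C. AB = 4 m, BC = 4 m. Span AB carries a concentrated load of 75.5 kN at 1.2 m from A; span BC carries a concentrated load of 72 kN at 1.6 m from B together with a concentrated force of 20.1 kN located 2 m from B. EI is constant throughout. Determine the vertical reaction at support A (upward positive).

Release continuity at B by inserting a hinge; the redundant is the internal moment M_B. The primary structure is two simply-supported spans AB and BC.
Rotations at B on the released spans (each span's end-slope, ×1/EI):
  span AB: point load 75.5 at a = 1.2: Pab(L + a)/(6LEI) = 54.96/EI
  span BC: point load 72 at a = 1.6: Pab(L + b)/(6LEI) = 73.73/EI
  span BC: point load 20.1 at a = 2: Pab(L + b)/(6LEI) = 20.1/EI
  relative rotation θ_0 = (54.96 + 93.83)/EI = 148.8/EI
A unit hogging moment at B produces rotation L₁/(3EI) + L₂/(3EI) = 2.667/EI.
Slope continuity at B: θ_0 = M_B·2.667/EI, so M_B = 148.8/2.667 = 55.8 kN·m (hogging).
Span AB, ΣM about A with M_B applied at B: R_B^{AB}·4 = 90.6 + 55.8, so R_B^{AB} = 36.6 kN and R_A = 75.5 − 36.6 = 38.9 kN.

R_A = 38.9 kN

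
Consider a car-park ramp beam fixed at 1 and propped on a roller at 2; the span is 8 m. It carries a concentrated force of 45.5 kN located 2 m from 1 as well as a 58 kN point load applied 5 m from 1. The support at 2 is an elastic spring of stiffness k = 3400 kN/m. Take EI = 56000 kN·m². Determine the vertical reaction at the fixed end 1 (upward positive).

Release the roller at 2. Primary structure: cantilever fixed at 1.
Deflection at 2 on the released cantilever, summing each load's contribution:
  point load 45.5 at a = 2: Pa²(3L − a)/(6EI) = 667.3/EI
  point load 58 at a = 5: Pa²(3L − a)/(6EI) = 4592/EI
  δ_0 = 5259/EI
Tip deflection under a unit load at 2: L³/(3EI) = 170.7/EI.
With EI = 56000 kN·m²: δ_0 = 0.093911 m and δ_{22} = 0.003048 m/kN.
Compatibility — the spring shortens by R_2/k under the reaction it provides: δ_0 − R_2·δ_{22} = R_2/k. With 1/k = 0.000294 m/kN, R_2 = δ_0 / (δ_{22} + 1/k) = 0.093911 / (0.003048 + 0.000294) = 28.1 kN.
Vertical equilibrium: R_1 = ΣP − R_2 = 103.5 − 28.1 = 75.4 kN.

R_1 = 75.4 kN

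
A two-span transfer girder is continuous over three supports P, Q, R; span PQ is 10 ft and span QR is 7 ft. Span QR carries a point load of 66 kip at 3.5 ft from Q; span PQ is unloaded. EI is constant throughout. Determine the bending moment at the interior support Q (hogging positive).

Release continuity at Q by inserting a hinge; the redundant is the internal moment M_Q. The primary structure is two simply-supported spans PQ and QR.
End slopes at the hinge Q, treating each span as simply supported:
  span QR: point load 66 at a = 3.5: Pab(L + b)/(6LEI) = 202.1/EI
  relative rotation θ_0 = (0 + 202.1)/EI = 202.1/EI
A unit hogging moment at Q produces rotation L₁/(3EI) + L₂/(3EI) = 5.667/EI.
Compatibility: M_Q·(L₁+L₂)/(3EI) = θ_0, giving M_Q = 35.67 kip·ft (hogging).

M_Q = 35.67 kip·ft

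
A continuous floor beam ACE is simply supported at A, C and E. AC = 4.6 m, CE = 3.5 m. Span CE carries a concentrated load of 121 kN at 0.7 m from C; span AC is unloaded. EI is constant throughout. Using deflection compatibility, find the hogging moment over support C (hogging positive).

M_C = 26.35 kN·m

Release continuity at C by inserting a hinge; the redundant is the internal moment M_C. The primary structure is two simply-supported spans AC and CE.
Discontinuity in slope at C on the released structure — sum the simple-span end rotations:
  span CE: point load 121 at a = 0.7: Pab(L + b)/(6LEI) = 71.15/EI
  relative rotation θ_0 = (0 + 71.15)/EI = 71.15/EI
A unit hogging moment at C produces rotation L₁/(3EI) + L₂/(3EI) = 2.7/EI.
Compatibility: M_C·(L₁+L₂)/(3EI) = θ_0, giving M_C = 26.35 kN·m (hogging).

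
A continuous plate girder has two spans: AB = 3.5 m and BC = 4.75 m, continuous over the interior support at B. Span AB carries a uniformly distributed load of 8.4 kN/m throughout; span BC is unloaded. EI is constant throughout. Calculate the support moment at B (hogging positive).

Insert a hinge at B; M_B is the redundant, and each span becomes simply supported.
Rotations at B on the released spans (each span's end-slope, ×1/EI):
  span AB: UDL 8.4: wL³/(24EI) = 15.01/EI
  relative rotation θ_0 = (15.01 + 0)/EI = 15.01/EI
A unit hogging moment at B produces rotation L₁/(3EI) + L₂/(3EI) = 2.75/EI.
Compatibility: M_B·(L₁+L₂)/(3EI) = θ_0, giving M_B = 5.457 kN·m (hogging).

M_B = 5.457 kN·m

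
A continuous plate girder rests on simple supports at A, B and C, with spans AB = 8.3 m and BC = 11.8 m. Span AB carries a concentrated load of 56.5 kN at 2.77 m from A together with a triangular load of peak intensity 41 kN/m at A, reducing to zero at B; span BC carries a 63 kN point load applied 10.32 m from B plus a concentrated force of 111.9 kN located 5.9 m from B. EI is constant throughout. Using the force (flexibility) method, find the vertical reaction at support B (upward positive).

Release continuity at B by inserting a hinge; the redundant is the internal moment M_B. The primary structure is two simply-supported spans AB and BC.
Discontinuity in slope at B on the released structure — sum the simple-span end rotations:
  span AB: point load 56.5 at a = 2.77: Pab(L + a)/(6LEI) = 192.4/EI
  span AB: triangular load, peak 41: 7w₀L³/(360EI) = 455.8/EI
  span BC: point load 63 at a = 10.32: Pab(L + b)/(6LEI) = 180.5/EI
  span BC: point load 111.9 at a = 5.9: Pab(L + b)/(6LEI) = 973.8/EI
  relative rotation θ_0 = (648.2 + 1154)/EI = 1803/EI
A unit hogging moment at B produces rotation L₁/(3EI) + L₂/(3EI) = 6.7/EI.
Compatibility: M_B·(L₁+L₂)/(3EI) = θ_0, giving M_B = 269 kN·m (hogging).
Span AB, ΣM about A with M_B applied at B: R_B^{AB}·8.3 = 627.3 + 269, so R_B^{AB} = 108 kN and R_A = 226.7 − 108 = 118.7 kN.
Span BC, ΣM about C: R_B^{BC}·11.8 = 753.5 + 269, so R_B^{BC} = 86.65 kN and R_C = 174.9 − 86.65 = 88.25 kN.
R_B = 108 + 86.65 = 194.6 kN.

R_B = 194.6 kN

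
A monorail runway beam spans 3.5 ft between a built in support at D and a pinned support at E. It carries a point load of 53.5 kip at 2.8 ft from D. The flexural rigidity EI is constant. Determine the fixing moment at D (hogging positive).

Release the roller at E. Primary structure: cantilever fixed at D.
Deflection at E on the released cantilever, summing each load's contribution:
  point load 53.5 at a = 2.8: Pa²(3L − a)/(6EI) = 538.3/EI
Tip deflection under a unit load at E: L³/(3EI) = 14.29/EI.
Compatibility at E: δ_0 − R_E·δ_{EE} = 0, so R_E = 538.3/14.29 = 37.66 kip.
Moment equilibrium about D: M_D = Σ(load moments about D) − R_E·L = 149.8 − 37.66×3.5 = 17.98 kip·ft.

M_D = 17.98 kip·ft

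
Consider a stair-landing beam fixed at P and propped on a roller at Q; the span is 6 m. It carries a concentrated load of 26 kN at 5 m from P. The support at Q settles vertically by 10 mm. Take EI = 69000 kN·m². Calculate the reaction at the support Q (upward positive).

Release the roller at Q. Primary structure: cantilever fixed at P.
Deflection at Q on the released cantilever, summing each load's contribution:
  point load 26 at a = 5: Pa²(3L − a)/(6EI) = 1408/EI
Tip deflection under a unit load at Q: L³/(3EI) = 72/EI.
With EI = 69000 kN·m²: δ_0 = 0.020411 m and δ_{QQ} = 0.001043 m/kN.
Compatibility — the beam at Q must follow the support down by 0.01 m: δ_0 − R_Q·δ_{QQ} = 0.01, so R_Q = (0.020411 − 0.01)/0.001043 = 9.977 kN.

R_Q = 9.977 kN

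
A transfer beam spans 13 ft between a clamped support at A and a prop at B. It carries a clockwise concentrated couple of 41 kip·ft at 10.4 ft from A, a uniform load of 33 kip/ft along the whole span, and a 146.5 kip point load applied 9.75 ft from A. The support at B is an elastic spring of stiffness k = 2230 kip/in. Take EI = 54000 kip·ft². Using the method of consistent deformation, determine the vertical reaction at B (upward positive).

R_B = 257.4 kip

Take the reaction at B as the redundant and release it; the primary structure is a cantilever fixed at A.
Free-end deflection of the primary structure under the applied loading (downward +):
  clockwise couple 41 at a = 10.4: M₀a(2L − a)/(2EI) = 3326/EI
  UDL 33: wL⁴/(8EI) = 117814/EI
  point load 146.5 at a = 9.75: Pa²(3L − a)/(6EI) = 67892/EI
  δ_0 = 189032/EI
Tip deflection under a unit load at B: L³/(3EI) = 732.3/EI.
With EI = 54000 kip·ft²: δ_0 = 3.5006 ft and δ_{BB} = 0.013562 ft/kip.
Compatibility — the spring shortens by R_B/k under the reaction it provides: δ_0 − R_B·δ_{BB} = R_B/k. With 1/k = 1/(2230×12) ft/kip = 0.000037 ft/kip, R_B = δ_0 / (δ_{BB} + 1/k) = 3.5006 / (0.013562 + 0.000037) = 257.4 kip.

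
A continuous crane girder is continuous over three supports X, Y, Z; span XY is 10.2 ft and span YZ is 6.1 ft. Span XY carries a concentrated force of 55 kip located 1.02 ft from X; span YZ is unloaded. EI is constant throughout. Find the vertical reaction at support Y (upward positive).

R_Y = 10.05 kip

Insert a hinge at Y; M_Y is the redundant, and each span becomes simply supported.
Discontinuity in slope at Y on the released structure — sum the simple-span end rotations:
  span XY: point load 55 at a = 1.02: Pab(L + a)/(6LEI) = 94.42/EI
  relative rotation θ_0 = (94.42 + 0)/EI = 94.42/EI
A unit hogging moment at Y produces rotation L₁/(3EI) + L₂/(3EI) = 5.433/EI.
Compatibility: M_Y·(L₁+L₂)/(3EI) = θ_0, giving M_Y = 17.38 kip·ft (hogging).
Span XY, ΣM about X with M_Y applied at Y: R_Y^{XY}·10.2 = 56.1 + 17.38, so R_Y^{XY} = 7.204 kip and R_X = 55 − 7.204 = 47.8 kip.
Span YZ, ΣM about Z: R_Y^{YZ}·6.1 = 0 + 17.38, so R_Y^{YZ} = 2.849 kip and R_Z = 0 − 2.849 = -2.849 kip.
R_Y = 7.204 + 2.849 = 10.05 kip.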